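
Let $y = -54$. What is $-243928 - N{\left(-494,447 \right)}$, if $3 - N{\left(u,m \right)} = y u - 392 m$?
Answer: $-392479$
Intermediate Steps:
$N{\left(u,m \right)} = 3 + 54 u + 392 m$ ($N{\left(u,m \right)} = 3 - \left(- 54 u - 392 m\right) = 3 - \left(- 392 m - 54 u\right) = 3 + \left(54 u + 392 m\right) = 3 + 54 u + 392 m$)
$-243928 - N{\left(-494,447 \right)} = -243928 - \left(3 + 54 \left(-494\right) + 392 \cdot 447\right) = -243928 - \left(3 - 26676 + 175224\right) = -243928 - 148551 = -392479$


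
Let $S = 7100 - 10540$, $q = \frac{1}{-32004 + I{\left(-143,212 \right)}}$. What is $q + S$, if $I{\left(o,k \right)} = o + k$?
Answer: $- \frac{109856401}{31935} \approx -3440.0$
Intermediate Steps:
$I{\left(o,k \right)} = k + o$
$q = - \frac{1}{31935}$ ($q = \frac{1}{-32004 + \left(212 - 143\right)} = \frac{1}{-32004 + 69} = \frac{1}{-31935} = - \frac{1}{31935} \approx -3.1314 \cdot 10^{-5}$)
$S = -3440$
$q + S = - \frac{1}{31935} - 3440 = - \frac{109856401}{31935}$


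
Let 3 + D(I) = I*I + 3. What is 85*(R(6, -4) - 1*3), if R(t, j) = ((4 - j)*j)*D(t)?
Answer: -98175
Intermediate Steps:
D(I) = I² (D(I) = -3 + (I*I + 3) = -3 + (I² + 3) = -3 + (3 + I²) = I²)
R(t, j) = j*t²*(4 - j) (R(t, j) = ((4 - j)*j)*t² = (j*(4 - j))*t² = j*t²*(4 - j))
85*(R(6, -4) - 1*3) = 85*(-4*6²*(4 - 1*(-4)) - 1*3) = 85*(-4*36*(4 + 4) - 3) = 85*(-4*36*8 - 3) = 85*(-1152 - 3) = 85*(-1155) = -98175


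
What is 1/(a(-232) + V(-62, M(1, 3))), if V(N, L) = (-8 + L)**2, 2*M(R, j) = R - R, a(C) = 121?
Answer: 1/185 ≈ 0.0054054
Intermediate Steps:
M(R, j) = 0 (M(R, j) = (R - R)/2 = (1/2)*0 = 0)
1/(a(-232) + V(-62, M(1, 3))) = 1/(121 + (-8 + 0)**2) = 1/(121 + (-8)**2) = 1/(121 + 64) = 1/185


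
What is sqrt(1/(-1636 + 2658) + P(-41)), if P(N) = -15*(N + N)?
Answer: sqrt(1284716342)/1022 ≈ 35.071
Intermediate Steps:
P(N) = -30*N
sqrt(1/(-1636 + 2658) + P(-41)) = sqrt(1/(-1636 + 2658) - 30*(-41)) = sqrt(1/1022 + 1230) = sqrt(1257061/1022) = sqrt(1284716342)/1022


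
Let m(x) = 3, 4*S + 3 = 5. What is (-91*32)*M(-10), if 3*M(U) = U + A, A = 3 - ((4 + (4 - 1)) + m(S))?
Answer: 49504/3 ≈ 16501.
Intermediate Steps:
S = ½ (S = -¾ + (¼)*5 = -¾ + 5/4 = ½ ≈ 0.50000)
A = -7 (A = 3 - ((4 + (4 - 1)) + 3) = 3 - ((4 + 3) + 3) = 3 - (7 + 3) = 3 - 1*10 = 3 - 10 = -7)
M(U) = -7/3 + U/3 (M(U) = (U - 7)/3 = (-7 + U)/3 = -7/3 + U/3)
(-91*32)*M(-10) = (-91*32)*(-7/3 + (⅓)*(-10)) = -2912*(-7/3 - 10/3) = -2912*(-17/3) = 49504/3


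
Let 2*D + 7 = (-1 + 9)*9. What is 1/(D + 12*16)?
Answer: 2/449 ≈ 0.0044543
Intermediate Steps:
D = 65/2 (D = -7/2 + ((-1 + 9)*9)/2 = -7/2 + (8*9)/2 = -7/2 + (½)*72 = -7/2 + 36 = 65/2 ≈ 32.500)
1/(D + 12*16) = 1/(65/2 + 12*16) = 1/(65/2 + 192) = 1/(449/2) = 2/449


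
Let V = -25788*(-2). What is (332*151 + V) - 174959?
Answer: -73251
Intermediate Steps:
V = 51576
(332*151 + V) - 174959 = (332*151 + 51576) - 174959 = (50132 + 51576) - 174959 = 101708 - 174959 = -73251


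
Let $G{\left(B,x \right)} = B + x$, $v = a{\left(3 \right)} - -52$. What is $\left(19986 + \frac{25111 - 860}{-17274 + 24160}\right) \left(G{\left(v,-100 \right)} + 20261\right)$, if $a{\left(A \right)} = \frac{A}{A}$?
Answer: $\frac{1391206789629}{3443} \approx 4.0407 \cdot 10^{8}$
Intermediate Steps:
$a{\left(A \right)} = 1$
$v = 53$ ($v = 1 - -52 = 1 + 52 = 53$)
$\left(19986 + \frac{25111 - 860}{-17274 + 24160}\right) \left(G{\left(v,-100 \right)} + 20261\right) = \left(19986 + \frac{25111 - 860}{-17274 + 24160}\right) \left(\left(53 - 100\right) + 20261\right) = \left(19986 + \frac{24251}{6886}\right) \left(-47 + 20261\right) = \left(19986 + 24251 \cdot \frac{1}{6886}\right) 20214 = \left(19986 + \frac{24251}{6886}\right) 20214 = \frac{137647847}{6886} \cdot 20214 = \frac{1391206789629}{3443}$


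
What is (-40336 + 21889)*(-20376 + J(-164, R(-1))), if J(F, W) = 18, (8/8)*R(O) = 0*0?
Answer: 375544026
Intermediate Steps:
R(O) = 0 (R(O) = 0*0 = 0)
(-40336 + 21889)*(-20376 + J(-164, R(-1))) = (-40336 + 21889)*(-20376 + 18) = -18447*(-20358) = 375544026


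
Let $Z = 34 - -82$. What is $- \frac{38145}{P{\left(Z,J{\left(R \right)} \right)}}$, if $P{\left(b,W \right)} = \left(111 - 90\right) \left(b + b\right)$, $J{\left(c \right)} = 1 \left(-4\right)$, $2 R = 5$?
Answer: $- \frac{12715}{1624} \approx -7.8294$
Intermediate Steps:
$R = \frac{5}{2}$ ($R = \frac{1}{2} \cdot 5 = \frac{5}{2} \approx 2.5$)
$J{\left(c \right)} = -4$
$Z = 116$ ($Z = 34 + 82 = 116$)
$P{\left(b,W \right)} = 42 b$ ($P{\left(b,W \right)} = 21 \cdot 2 b = 42 b$)
$- \frac{38145}{P{\left(Z,J{\left(R \right)} \right)}} = - \frac{38145}{42 \cdot 116} = - \frac{38145}{4872} = \left(-38145\right) \frac{1}{4872} = - \frac{12715}{1624}$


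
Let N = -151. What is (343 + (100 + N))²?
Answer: 85264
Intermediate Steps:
(343 + (100 + N))² = (343 + (100 - 151))² = (343 - 51)² = 292² = 85264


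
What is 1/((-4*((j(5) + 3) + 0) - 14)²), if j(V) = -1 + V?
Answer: 1/1764 ≈ 0.00056689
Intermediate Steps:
1/((-4*((j(5) + 3) + 0) - 14)²) = 1/((-4*(((-1 + 5) + 3) + 0) - 14)²) = 1/((-4*((4 + 3) + 0) - 14)²) = 1/((-4*(7 + 0) - 14)²) = 1/((-4*7 - 14)²) = 1/((-28 - 14)²) = 1/((-42)²) = 1/1764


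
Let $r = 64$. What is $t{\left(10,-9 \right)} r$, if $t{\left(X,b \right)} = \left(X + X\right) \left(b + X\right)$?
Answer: $1280$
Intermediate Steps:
$t{\left(X,b \right)} = 2 X \left(X + b\right)$
$t{\left(10,-9 \right)} r = 2 \cdot 10 \left(10 - 9\right) 64 = 2 \cdot 10 \cdot 1 \cdot 64 = 20 \cdot 64 = 1280$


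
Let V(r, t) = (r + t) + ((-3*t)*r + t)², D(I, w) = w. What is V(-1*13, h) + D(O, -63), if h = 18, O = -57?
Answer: 518342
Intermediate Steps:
V(r, t) = r + t + (t - 3*r*t)² (V(r, t) = (r + t) + (-3*r*t + t)² = (r + t) + (t - 3*r*t)² = r + t + (t - 3*r*t)²)
V(-1*13, h) + D(O, -63) = (-1*13 + 18 + 18²*(-1 + 3*(-1*13))²) - 63 = (-13 + 18 + 324*(-1 + 3*(-13))²) - 63 = (-13 + 18 + 324*(-1 - 39)²) - 63 = (-13 + 18 + 324*(-40)²) - 63 = (-13 + 18 + 324*1600) - 63 = (-13 + 18 + 518400) - 63 = 518405 - 63 = 518342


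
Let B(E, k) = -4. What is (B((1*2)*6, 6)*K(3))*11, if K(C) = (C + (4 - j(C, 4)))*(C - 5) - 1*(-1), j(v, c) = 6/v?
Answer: 396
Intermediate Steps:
K(C) = 1 + (-5 + C)*(4 + C - 6/C) (K(C) = (C + (4 - 6/C))*(C - 5) - 1*(-1) = (C + (4 - 6/C))*(-5 + C) + 1 = (4 + C - 6/C)*(-5 + C) + 1 = (-5 + C)*(4 + C - 6/C) + 1 = 1 + (-5 + C)*(4 + C - 6/C))
(B((1*2)*6, 6)*K(3))*11 = -4*(-25 + 3² - 1*3 + 30/3)*11 = -4*(-25 + 9 - 3 + 30*(⅓))*11 = -4*(-25 + 9 - 3 + 10)*11 = -4*(-9)*11 = 36*11 = 396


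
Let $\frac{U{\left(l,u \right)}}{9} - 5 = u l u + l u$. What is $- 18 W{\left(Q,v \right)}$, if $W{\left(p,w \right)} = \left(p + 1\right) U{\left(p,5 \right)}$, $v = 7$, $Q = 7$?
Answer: $-278640$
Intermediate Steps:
$U{\left(l,u \right)} = 45 + 9 l u + 9 l u^{2}$ ($U{\left(l,u \right)} = 45 + 9 \left(u l u + l u\right) = 45 + 9 \left(l u u + l u\right) = 45 + 9 \left(l u^{2} + l u\right) = 45 + 9 \left(l u + l u^{2}\right) = 45 + \left(9 l u + 9 l u^{2}\right) = 45 + 9 l u + 9 l u^{2}$)
$W{\left(p,w \right)} = \left(1 + p\right) \left(45 + 270 p\right)$ ($W{\left(p,w \right)} = \left(p + 1\right) \left(45 + 9 p 5 + 9 p 5^{2}\right) = \left(1 + p\right) \left(45 + 45 p + 9 p 25\right) = \left(1 + p\right) \left(45 + 45 p + 225 p\right) = \left(1 + p\right) \left(45 + 270 p\right)$)
$- 18 W{\left(Q,v \right)} = - 18 \cdot 45 \left(1 + 7\right) \left(1 + 6 \cdot 7\right) = - 18 \cdot 45 \cdot 8 \left(1 + 42\right) = - 18 \cdot 45 \cdot 8 \cdot 43 = \left(-18\right) 15480 = -278640$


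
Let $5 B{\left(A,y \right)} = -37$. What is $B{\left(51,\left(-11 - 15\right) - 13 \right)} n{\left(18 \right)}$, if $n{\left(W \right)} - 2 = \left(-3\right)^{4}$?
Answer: $- \frac{3071}{5} \approx -614.2$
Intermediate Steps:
$B{\left(A,y \right)} = - \frac{37}{5}$ ($B{\left(A,y \right)} = \frac{1}{5} \left(-37\right) = - \frac{37}{5}$)
$n{\left(W \right)} = 83$ ($n{\left(W \right)} = 2 + \left(-3\right)^{4} = 2 + 81 = 83$)
$B{\left(51,\left(-11 - 15\right) - 13 \right)} n{\left(18 \right)} = \left(- \frac{37}{5}\right) 83 = - \frac{3071}{5}$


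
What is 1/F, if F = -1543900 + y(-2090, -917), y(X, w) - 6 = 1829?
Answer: -1/1542065 ≈ -6.4848e-7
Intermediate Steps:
y(X, w) = 1835 (y(X, w) = 6 + 1829 = 1835)
F = -1542065 (F = -1543900 + 1835 = -1542065)
1/F = 1/(-1542065) = -1/1542065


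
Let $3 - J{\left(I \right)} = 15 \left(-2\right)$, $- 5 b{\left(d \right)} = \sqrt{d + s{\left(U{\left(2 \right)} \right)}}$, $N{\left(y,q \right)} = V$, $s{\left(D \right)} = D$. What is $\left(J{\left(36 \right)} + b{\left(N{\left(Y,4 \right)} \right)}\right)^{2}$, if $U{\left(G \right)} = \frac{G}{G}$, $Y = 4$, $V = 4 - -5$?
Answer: $\frac{\left(165 - \sqrt{10}\right)^{2}}{25} \approx 1047.7$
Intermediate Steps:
$V = 9$ ($V = 4 + 5 = 9$)
$U{\left(G \right)} = 1$
$N{\left(y,q \right)} = 9$
$b{\left(d \right)} = - \frac{\sqrt{1 + d}}{5}$ ($b{\left(d \right)} = - \frac{\sqrt{d + 1}}{5} = - \frac{\sqrt{1 + d}}{5}$)
$J{\left(I \right)} = 33$ ($J{\left(I \right)} = 3 - 15 \left(-2\right) = 3 - -30 = 3 + 30 = 33$)
$\left(J{\left(36 \right)} + b{\left(N{\left(Y,4 \right)} \right)}\right)^{2} = \left(33 - \frac{\sqrt{1 + 9}}{5}\right)^{2} = \left(33 - \frac{\sqrt{10}}{5}\right)^{2}$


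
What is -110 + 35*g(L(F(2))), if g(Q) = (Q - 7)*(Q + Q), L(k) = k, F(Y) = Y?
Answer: -810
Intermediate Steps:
g(Q) = 2*Q*(-7 + Q) (g(Q) = (-7 + Q)*(2*Q) = 2*Q*(-7 + Q))
-110 + 35*g(L(F(2))) = -110 + 35*(2*2*(-7 + 2)) = -110 + 35*(2*2*(-5)) = -110 + 35*(-20) = -110 - 700 = -810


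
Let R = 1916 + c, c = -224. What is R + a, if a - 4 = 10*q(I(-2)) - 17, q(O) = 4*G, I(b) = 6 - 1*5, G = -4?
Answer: 1519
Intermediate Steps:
R = 1692 (R = 1916 - 224 = 1692)
I(b) = 1 (I(b) = 6 - 5 = 1)
q(O) = -16 (q(O) = 4*(-4) = -16)
a = -173 (a = 4 + (10*(-16) - 17) = 4 + (-160 - 17) = 4 - 177 = -173)
R + a = 1692 - 173 = 1519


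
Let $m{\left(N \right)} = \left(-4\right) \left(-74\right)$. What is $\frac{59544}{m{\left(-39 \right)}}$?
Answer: $\frac{7443}{37} \approx 201.16$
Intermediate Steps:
$m{\left(N \right)} = 296$
$\frac{59544}{m{\left(-39 \right)}} = \frac{59544}{296} = 59544 \cdot \frac{1}{296} = \frac{7443}{37}$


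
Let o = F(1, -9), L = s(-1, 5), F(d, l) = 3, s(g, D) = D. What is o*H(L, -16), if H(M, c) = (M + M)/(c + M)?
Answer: -30/11 ≈ -2.7273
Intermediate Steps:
L = 5
o = 3
H(M, c) = 2*M/(M + c) (H(M, c) = (2*M)/(M + c) = 2*M/(M + c))
o*H(L, -16) = 3*(2*5/(5 - 16)) = 3*(2*5/(-11)) = 3*(2*5*(-1/11)) = 3*(-10/11) = -30/11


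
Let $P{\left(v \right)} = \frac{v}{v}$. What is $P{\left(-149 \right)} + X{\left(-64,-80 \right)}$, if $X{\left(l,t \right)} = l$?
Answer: $-63$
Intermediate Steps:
$P{\left(v \right)} = 1$
$P{\left(-149 \right)} + X{\left(-64,-80 \right)} = 1 - 64 = -63$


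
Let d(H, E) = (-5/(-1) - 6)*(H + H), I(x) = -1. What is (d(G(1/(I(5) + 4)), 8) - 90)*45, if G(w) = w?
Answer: -4080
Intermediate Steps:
d(H, E) = -2*H (d(H, E) = (-5*(-1) - 6)*(2*H) = (5 - 6)*(2*H) = -2*H)
(d(G(1/(I(5) + 4)), 8) - 90)*45 = (-2/(-1 + 4) - 90)*45 = (-2/3 - 90)*45 = (-2*⅓ - 90)*45 = (-⅔ - 90)*45 = -272/3*45 = -4080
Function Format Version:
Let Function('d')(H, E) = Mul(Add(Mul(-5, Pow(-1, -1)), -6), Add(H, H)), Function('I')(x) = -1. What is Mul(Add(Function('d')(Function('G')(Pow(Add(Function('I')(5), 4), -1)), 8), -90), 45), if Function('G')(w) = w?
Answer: -4080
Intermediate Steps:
Function('d')(H, E) = Mul(-2, H) (Function('d')(H, E) = Mul(Add(Mul(-5, -1), -6), Mul(2, H)) = Mul(Add(5, -6), Mul(2, H)) = Mul(-1, Mul(2, H)) = Mul(-2, H))
Mul(Add(Function('d')(Function('G')(Pow(Add(Function('I')(5), 4), -1)), 8), -90), 45) = Mul(Add(Mul(-2, Pow(Add(-1, 4), -1)), -90), 45) = Mul(Add(Mul(-2, Pow(3, -1)), -90), 45) = Mul(Add(Mul(-2, Rational(1, 3)), -90), 45) = Mul(Add(Rational(-2, 3), -90), 45) = Mul(Rational(-272, 3), 45) = -4080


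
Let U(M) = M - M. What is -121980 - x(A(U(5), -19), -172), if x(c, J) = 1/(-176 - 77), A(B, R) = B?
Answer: -30860939/253 ≈ -1.2198e+5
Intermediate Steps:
U(M) = 0
x(c, J) = -1/253 (x(c, J) = 1/(-253) = -1/253)
-121980 - x(A(U(5), -19), -172) = -121980 - 1*(-1/253) = -121980 + 1/253 = -30860939/253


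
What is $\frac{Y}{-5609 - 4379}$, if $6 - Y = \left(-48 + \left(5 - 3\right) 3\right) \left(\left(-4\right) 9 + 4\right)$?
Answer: $\frac{669}{4994} \approx 0.13396$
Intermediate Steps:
$Y = -1338$ ($Y = 6 - \left(-48 + \left(5 - 3\right) 3\right) \left(\left(-4\right) 9 + 4\right) = 6 - \left(-48 + 2 \cdot 3\right) \left(-36 + 4\right) = 6 - \left(-48 + 6\right) \left(-32\right) = 6 - \left(-42\right) \left(-32\right) = 6 - 1344 = -1338$)
$\frac{Y}{-5609 - 4379} = \frac{1}{-5609 - 4379} \left(-1338\right) = \frac{1}{-9988} \left(-1338\right) = \left(- \frac{1}{9988}\right) \left(-1338\right) = \frac{669}{4994}$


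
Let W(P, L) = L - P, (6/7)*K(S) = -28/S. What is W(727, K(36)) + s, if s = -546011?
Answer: -29523901/54 ≈ -5.4674e+5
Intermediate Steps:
K(S) = -98/(3*S) (K(S) = 7*(-28/S)/6 = -98/(3*S))
W(727, K(36)) + s = (-98/3/36 - 1*727) - 546011 = (-98/3*1/36 - 727) - 546011 = (-49/54 - 727) - 546011 = -39307/54 - 546011 = -29523901/54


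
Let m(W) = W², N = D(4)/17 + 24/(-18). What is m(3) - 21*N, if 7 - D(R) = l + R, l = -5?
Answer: 461/17 ≈ 27.118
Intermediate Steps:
D(R) = 12 - R (D(R) = 7 - (-5 + R) = 7 + (5 - R) = 12 - R)
N = -44/51 (N = (12 - 1*4)/17 + 24/(-18) = (12 - 4)*(1/17) + 24*(-1/18) = 8*(1/17) - 4/3 = 8/17 - 4/3 = -44/51 ≈ -0.86275)
m(3) - 21*N = 3² - 21*(-44/51) = 9 + 308/17 = 461/17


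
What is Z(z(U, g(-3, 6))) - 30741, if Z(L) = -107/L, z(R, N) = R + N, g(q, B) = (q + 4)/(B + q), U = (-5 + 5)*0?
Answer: -31062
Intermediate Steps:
U = 0 (U = 0*0 = 0)
g(q, B) = (4 + q)/(B + q)
z(R, N) = N + R
Z(z(U, g(-3, 6))) - 30741 = -107/((4 - 3)/(6 - 3) + 0) - 30741 = -107/(1/3 + 0) - 30741 = -107/((⅓)*1 + 0) - 30741 = -107/(⅓ + 0) - 30741 = -107/⅓ - 30741 = -107*3 - 30741 = -321 - 30741 = -31062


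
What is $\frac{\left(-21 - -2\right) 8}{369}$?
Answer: $- \frac{152}{369} \approx -0.41192$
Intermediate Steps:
$\frac{\left(-21 - -2\right) 8}{369} = \left(-21 + 2\right) 8 \cdot \frac{1}{369} = \left(-19\right) 8 \cdot \frac{1}{369} = \left(-152\right) \frac{1}{369} = - \frac{152}{369}$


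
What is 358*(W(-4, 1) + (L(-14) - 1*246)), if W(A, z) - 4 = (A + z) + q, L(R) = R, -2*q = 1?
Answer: -92901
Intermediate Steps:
q = -1/2 (q = -1/2*1 = -1/2 ≈ -0.50000)
W(A, z) = 7/2 + A + z (W(A, z) = 4 + ((A + z) - 1/2) = 4 + (-1/2 + A + z) = 7/2 + A + z)
358*(W(-4, 1) + (L(-14) - 1*246)) = 358*((7/2 - 4 + 1) + (-14 - 1*246)) = 358*(1/2 + (-14 - 246)) = 358*(1/2 - 260) = 358*(-519/2) = -92901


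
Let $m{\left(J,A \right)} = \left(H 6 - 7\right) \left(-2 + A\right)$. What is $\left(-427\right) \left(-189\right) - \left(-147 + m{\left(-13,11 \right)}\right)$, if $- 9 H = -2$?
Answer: $80901$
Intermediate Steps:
$H = \frac{2}{9}$ ($H = \left(- \frac{1}{9}\right) \left(-2\right) = \frac{2}{9} \approx 0.22222$)
$m{\left(J,A \right)} = \frac{34}{3} - \frac{17 A}{3}$ ($m{\left(J,A \right)} = \left(\frac{2}{9} \cdot 6 - 7\right) \left(-2 + A\right) = \left(\frac{4}{3} - 7\right) \left(-2 + A\right) = - \frac{17 \left(-2 + A\right)}{3} = \frac{34}{3} - \frac{17 A}{3}$)
$\left(-427\right) \left(-189\right) - \left(-147 + m{\left(-13,11 \right)}\right) = \left(-427\right) \left(-189\right) + \left(147 - \left(\frac{34}{3} - \frac{187}{3}\right)\right) = 80703 + \left(147 - \left(\frac{34}{3} - \frac{187}{3}\right)\right) = 80703 + \left(147 - -51\right) = 80703 + \left(147 + 51\right) = 80703 + 198 = 80901$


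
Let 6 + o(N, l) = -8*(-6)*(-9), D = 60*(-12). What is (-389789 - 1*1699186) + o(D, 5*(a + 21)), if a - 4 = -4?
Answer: -2089413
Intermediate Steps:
a = 0 (a = 4 - 4 = 0)
D = -720
o(N, l) = -438 (o(N, l) = -6 - 8*(-6)*(-9) = -6 + 48*(-9) = -6 - 432 = -438)
(-389789 - 1*1699186) + o(D, 5*(a + 21)) = (-389789 - 1*1699186) - 438 = (-389789 - 1699186) - 438 = -2088975 - 438 = -2089413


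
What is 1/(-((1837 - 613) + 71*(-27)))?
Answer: 1/693 ≈ 0.0014430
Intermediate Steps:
1/(-((1837 - 613) + 71*(-27))) = 1/(-(1224 - 1917)) = 1/(-1*(-693)) = 1/693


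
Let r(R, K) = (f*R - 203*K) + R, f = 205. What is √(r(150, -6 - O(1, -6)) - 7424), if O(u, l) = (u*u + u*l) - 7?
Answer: √22258 ≈ 149.19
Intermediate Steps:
O(u, l) = -7 + u² + l*u (O(u, l) = (u² + l*u) - 7 = -7 + u² + l*u)
r(R, K) = -203*K + 206*R (r(R, K) = (205*R - 203*K) + R = (-203*K + 205*R) + R = -203*K + 206*R)
√(r(150, -6 - O(1, -6)) - 7424) = √((-203*(-6 - (-7 + 1² - 6*1)) + 206*150) - 7424) = √((-203*(-6 - (-7 + 1 - 6)) + 30900) - 7424) = √((-203*(-6 - 1*(-12)) + 30900) - 7424) = √((-203*(-6 + 12) + 30900) - 7424) = √((-203*6 + 30900) - 7424) = √((-1218 + 30900) - 7424) = √(29682 - 7424) = √22258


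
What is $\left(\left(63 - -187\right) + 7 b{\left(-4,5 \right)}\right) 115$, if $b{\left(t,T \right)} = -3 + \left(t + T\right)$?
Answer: $27140$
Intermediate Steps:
$b{\left(t,T \right)} = -3 + T + t$ ($b{\left(t,T \right)} = -3 + \left(T + t\right) = -3 + T + t$)
$\left(\left(63 - -187\right) + 7 b{\left(-4,5 \right)}\right) 115 = \left(\left(63 - -187\right) + 7 \left(-3 + 5 - 4\right)\right) 115 = \left(\left(63 + 187\right) + 7 \left(-2\right)\right) 115 = \left(250 - 14\right) 115 = 236 \cdot 115 = 27140$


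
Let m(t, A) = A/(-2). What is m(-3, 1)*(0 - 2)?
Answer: 1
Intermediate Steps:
m(t, A) = -A/2 (m(t, A) = A*(-½) = -A/2)
m(-3, 1)*(0 - 2) = (-½*1)*(0 - 2) = -½*(-2) = 1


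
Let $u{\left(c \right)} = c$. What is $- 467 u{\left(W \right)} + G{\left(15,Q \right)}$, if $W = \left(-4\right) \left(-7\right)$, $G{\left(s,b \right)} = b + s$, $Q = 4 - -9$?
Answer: $-13048$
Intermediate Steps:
$Q = 13$ ($Q = 4 + 9 = 13$)
$W = 28$
$- 467 u{\left(W \right)} + G{\left(15,Q \right)} = \left(-467\right) 28 + \left(13 + 15\right) = -13076 + 28 = -13048$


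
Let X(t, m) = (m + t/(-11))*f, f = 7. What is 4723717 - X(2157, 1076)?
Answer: 51893134/11 ≈ 4.7176e+6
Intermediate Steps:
X(t, m) = 7*m - 7*t/11 (X(t, m) = (m + t/(-11))*7 = (m + t*(-1/11))*7 = (m - t/11)*7 = 7*m - 7*t/11)
4723717 - X(2157, 1076) = 4723717 - (7*1076 - 7/11*2157) = 4723717 - (7532 - 15099/11) = 4723717 - 1*67753/11 = 4723717 - 67753/11 = 51893134/11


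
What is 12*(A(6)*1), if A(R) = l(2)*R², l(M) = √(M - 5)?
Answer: 432*I*√3 ≈ 748.25*I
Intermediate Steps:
l(M) = √(-5 + M)
A(R) = I*√3*R² (A(R) = √(-5 + 2)*R² = √(-3)*R² = (I*√3)*R² = I*√3*R²)
12*(A(6)*1) = 12*((I*√3*6²)*1) = 12*((I*√3*36)*1) = 12*((36*I*√3)*1) = 12*(36*I*√3) = 432*I*√3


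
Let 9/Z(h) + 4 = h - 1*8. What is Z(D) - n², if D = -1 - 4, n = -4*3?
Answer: -2457/17 ≈ -144.53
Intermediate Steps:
n = -12
D = -5
Z(h) = 9/(-12 + h) (Z(h) = 9/(-4 + (h - 1*8)) = 9/(-4 + (h - 8)) = 9/(-4 + (-8 + h)) = 9/(-12 + h))
Z(D) - n² = 9/(-12 - 5) - 1*(-12)² = 9/(-17) - 1*144 = 9*(-1/17) - 144 = -9/17 - 144 = -2457/17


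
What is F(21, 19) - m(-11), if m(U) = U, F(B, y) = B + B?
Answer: 53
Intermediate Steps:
F(B, y) = 2*B
F(21, 19) - m(-11) = 2*21 - 1*(-11) = 42 + 11 = 53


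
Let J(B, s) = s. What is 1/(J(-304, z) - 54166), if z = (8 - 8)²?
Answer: -1/54166 ≈ -1.8462e-5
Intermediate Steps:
z = 0 (z = 0² = 0)
1/(J(-304, z) - 54166) = 1/(0 - 54166) = 1/(-54166) = -1/54166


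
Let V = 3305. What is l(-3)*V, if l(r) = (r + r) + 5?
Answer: -3305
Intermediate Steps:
l(r) = 5 + 2*r (l(r) = 2*r + 5 = 5 + 2*r)
l(-3)*V = (5 + 2*(-3))*3305 = (5 - 6)*3305 = -1*3305 = -3305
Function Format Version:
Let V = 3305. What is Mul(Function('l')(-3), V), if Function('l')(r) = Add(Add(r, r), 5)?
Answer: -3305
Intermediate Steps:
Function('l')(r) = Add(5, Mul(2, r)) (Function('l')(r) = Add(Mul(2, r), 5) = Add(5, Mul(2, r)))
Mul(Function('l')(-3), V) = Mul(Add(5, Mul(2, -3)), 3305) = Mul(Add(5, -6), 3305) = Mul(-1, 3305) = -3305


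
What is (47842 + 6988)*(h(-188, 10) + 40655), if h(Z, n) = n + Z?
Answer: 2219353910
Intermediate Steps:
h(Z, n) = Z + n
(47842 + 6988)*(h(-188, 10) + 40655) = (47842 + 6988)*((-188 + 10) + 40655) = 54830*(-178 + 40655) = 54830*40477 = 2219353910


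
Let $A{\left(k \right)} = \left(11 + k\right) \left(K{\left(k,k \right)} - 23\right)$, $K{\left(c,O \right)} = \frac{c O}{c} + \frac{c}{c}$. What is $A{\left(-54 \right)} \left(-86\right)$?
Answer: $-281048$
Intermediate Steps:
$K{\left(c,O \right)} = 1 + O$ ($K{\left(c,O \right)} = \frac{O c}{c} + 1 = O + 1 = 1 + O$)
$A{\left(k \right)} = \left(-22 + k\right) \left(11 + k\right)$ ($A{\left(k \right)} = \left(11 + k\right) \left(\left(1 + k\right) - 23\right) = \left(11 + k\right) \left(-22 + k\right) = \left(-22 + k\right) \left(11 + k\right)$)
$A{\left(-54 \right)} \left(-86\right) = \left(-242 + \left(-54\right)^{2} - -594\right) \left(-86\right) = \left(-242 + 2916 + 594\right) \left(-86\right) = 3268 \left(-86\right) = -281048$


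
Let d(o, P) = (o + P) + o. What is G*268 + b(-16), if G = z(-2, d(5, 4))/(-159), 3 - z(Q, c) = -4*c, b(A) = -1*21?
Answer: -19151/159 ≈ -120.45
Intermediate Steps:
d(o, P) = P + 2*o (d(o, P) = (P + o) + o = P + 2*o)
b(A) = -21
z(Q, c) = 3 + 4*c (z(Q, c) = 3 - (-4)*c = 3 + 4*c)
G = -59/159 (G = (3 + 4*(4 + 2*5))/(-159) = (3 + 4*(4 + 10))*(-1/159) = (3 + 4*14)*(-1/159) = (3 + 56)*(-1/159) = 59*(-1/159) = -59/159 ≈ -0.37107)
G*268 + b(-16) = -59/159*268 - 21 = -15812/159 - 21 = -19151/159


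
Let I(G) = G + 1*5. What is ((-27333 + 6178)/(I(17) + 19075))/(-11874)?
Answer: 21155/226757778 ≈ 9.3293e-5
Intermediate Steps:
I(G) = 5 + G (I(G) = G + 5 = 5 + G)
((-27333 + 6178)/(I(17) + 19075))/(-11874) = ((-27333 + 6178)/((5 + 17) + 19075))/(-11874) = -21155/(22 + 19075)*(-1/11874) = -21155/19097*(-1/11874) = 21155/226757778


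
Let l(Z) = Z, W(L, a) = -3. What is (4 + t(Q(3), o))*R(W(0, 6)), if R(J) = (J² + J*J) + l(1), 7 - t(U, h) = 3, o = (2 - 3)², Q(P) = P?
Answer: 152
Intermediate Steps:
o = 1 (o = (-1)² = 1)
t(U, h) = 4 (t(U, h) = 7 - 1*3 = 7 - 3 = 4)
R(J) = 1 + 2*J² (R(J) = (J² + J*J) + 1 = (J² + J²) + 1 = 2*J² + 1 = 1 + 2*J²)
(4 + t(Q(3), o))*R(W(0, 6)) = (4 + 4)*(1 + 2*(-3)²) = 8*(1 + 2*9) = 8*(1 + 18) = 8*19 = 152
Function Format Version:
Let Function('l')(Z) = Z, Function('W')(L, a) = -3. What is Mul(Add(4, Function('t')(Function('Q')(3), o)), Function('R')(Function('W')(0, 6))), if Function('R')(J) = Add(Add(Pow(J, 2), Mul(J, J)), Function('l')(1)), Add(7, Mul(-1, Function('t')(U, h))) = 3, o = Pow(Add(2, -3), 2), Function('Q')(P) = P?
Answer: 152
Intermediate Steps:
o = 1 (o = Pow(-1, 2) = 1)
Function('t')(U, h) = 4 (Function('t')(U, h) = Add(7, Mul(-1, 3)) = Add(7, -3) = 4)
Function('R')(J) = Add(1, Mul(2, Pow(J, 2))) (Function('R')(J) = Add(Add(Pow(J, 2), Mul(J, J)), 1) = Add(Add(Pow(J, 2), Pow(J, 2)), 1) = Add(Mul(2, Pow(J, 2)), 1) = Add(1, Mul(2, Pow(J, 2))))
Mul(Add(4, Function('t')(Function('Q')(3), o)), Function('R')(Function('W')(0, 6))) = Mul(Add(4, 4), Add(1, Mul(2, Pow(-3, 2)))) = Mul(8, Add(1, Mul(2, 9))) = Mul(8, Add(1, 18)) = Mul(8, 19) = 152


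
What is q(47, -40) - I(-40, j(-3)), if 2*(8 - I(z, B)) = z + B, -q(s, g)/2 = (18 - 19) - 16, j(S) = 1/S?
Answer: 35/6 ≈ 5.8333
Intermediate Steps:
q(s, g) = 34 (q(s, g) = -2*((18 - 19) - 16) = -2*(-1 - 16) = -2*(-17) = 34)
I(z, B) = 8 - B/2 - z/2 (I(z, B) = 8 - (z + B)/2 = 8 - (B + z)/2 = 8 + (-B/2 - z/2) = 8 - B/2 - z/2)
q(47, -40) - I(-40, j(-3)) = 34 - (8 - ½/(-3) - ½*(-40)) = 34 - (8 - ½*(-⅓) + 20) = 34 - (8 + ⅙ + 20) = 34 - 1*169/6 = 34 - 169/6 = 35/6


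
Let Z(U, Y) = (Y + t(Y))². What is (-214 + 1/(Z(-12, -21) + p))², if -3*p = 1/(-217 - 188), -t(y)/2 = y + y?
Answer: 1064980014550158721/23254924496896 ≈ 45796.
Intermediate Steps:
t(y) = -4*y (t(y) = -2*(y + y) = -4*y)
p = 1/1215 (p = -1/(3*(-217 - 188)) = -⅓/(-405) = -⅓*(-1/405) = 1/1215 ≈ 0.00082305)
Z(U, Y) = 9*Y² (Z(U, Y) = (Y - 4*Y)² = (-3*Y)² = 9*Y²)
(-214 + 1/(Z(-12, -21) + p))² = (-214 + 1/(9*(-21)² + 1/1215))² = (-214 + 1/(9*441 + 1/1215))² = (-214 + 1/(3969 + 1/1215))² = (-214 + 1/(4822336/1215))² = (-214 + 1215/4822336)² = (-1031978689/4822336)² = 1064980014550158721/23254924496896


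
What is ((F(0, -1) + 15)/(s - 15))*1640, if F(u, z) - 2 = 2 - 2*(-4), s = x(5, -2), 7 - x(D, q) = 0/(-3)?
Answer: -5535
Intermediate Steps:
x(D, q) = 7 (x(D, q) = 7 - 0/(-3) = 7 - 0*(-1)/3 = 7 - 1*0 = 7 + 0 = 7)
s = 7
F(u, z) = 12 (F(u, z) = 2 + (2 - 2*(-4)) = 2 + (2 + 8) = 2 + 10 = 12)
((F(0, -1) + 15)/(s - 15))*1640 = ((12 + 15)/(7 - 15))*1640 = (27/(-8))*1640 = (27*(-1/8))*1640 = -27/8*1640 = -5535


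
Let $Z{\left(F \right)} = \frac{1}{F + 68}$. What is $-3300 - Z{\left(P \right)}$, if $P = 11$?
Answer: $- \frac{260701}{79} \approx -3300.0$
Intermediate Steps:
$Z{\left(F \right)} = \frac{1}{68 + F}$
$-3300 - Z{\left(P \right)} = -3300 - \frac{1}{68 + 11} = -3300 - \frac{1}{79} = - \frac{260701}{79}$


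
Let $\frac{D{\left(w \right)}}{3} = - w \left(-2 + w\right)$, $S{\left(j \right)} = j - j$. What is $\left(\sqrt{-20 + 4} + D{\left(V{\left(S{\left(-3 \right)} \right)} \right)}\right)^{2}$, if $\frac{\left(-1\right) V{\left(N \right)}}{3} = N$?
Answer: $-16$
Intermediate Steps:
$S{\left(j \right)} = 0$
$V{\left(N \right)} = - 3 N$
$D{\left(w \right)} = - 3 w \left(-2 + w\right)$ ($D{\left(w \right)} = 3 \left(- w \left(-2 + w\right)\right) = - 3 w \left(-2 + w\right)$)
$\left(\sqrt{-20 + 4} + D{\left(V{\left(S{\left(-3 \right)} \right)} \right)}\right)^{2} = \left(\sqrt{-20 + 4} + 3 \left(\left(-3\right) 0\right) \left(2 - \left(-3\right) 0\right)\right)^{2} = \left(\sqrt{-16} + 3 \cdot 0 \left(2 - 0\right)\right)^{2} = \left(4 i + 3 \cdot 0 \left(2 + 0\right)\right)^{2} = \left(4 i + 3 \cdot 0 \cdot 2\right)^{2} = \left(4 i + 0\right)^{2} = \left(4 i\right)^{2} = -16$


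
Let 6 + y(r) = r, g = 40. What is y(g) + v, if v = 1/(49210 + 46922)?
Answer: 3268489/96132 ≈ 34.000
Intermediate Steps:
y(r) = -6 + r
v = 1/96132 ≈ 1.0402e-5
y(g) + v = (-6 + 40) + 1/96132 = 34 + 1/96132 = 3268489/96132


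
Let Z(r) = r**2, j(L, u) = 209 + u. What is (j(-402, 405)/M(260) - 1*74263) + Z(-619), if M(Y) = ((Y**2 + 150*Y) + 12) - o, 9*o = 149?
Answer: 296344081908/959359 ≈ 3.0890e+5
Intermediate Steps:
o = 149/9 (o = (1/9)*149 = 149/9 ≈ 16.556)
M(Y) = -41/9 + Y**2 + 150*Y (M(Y) = ((Y**2 + 150*Y) + 12) - 1*149/9 = (12 + Y**2 + 150*Y) - 149/9 = -41/9 + Y**2 + 150*Y)
(j(-402, 405)/M(260) - 1*74263) + Z(-619) = ((209 + 405)/(-41/9 + 260**2 + 150*260) - 1*74263) + (-619)**2 = (614/(-41/9 + 67600 + 39000) - 74263) + 383161 = (614/(959359/9) - 74263) + 383161 = (614*(9/959359) - 74263) + 383161 = (5526/959359 - 74263) + 383161 = -71244871891/959359 + 383161 = 296344081908/959359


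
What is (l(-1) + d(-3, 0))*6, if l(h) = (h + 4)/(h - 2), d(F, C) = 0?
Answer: -6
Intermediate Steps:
l(h) = (4 + h)/(-2 + h)
(l(-1) + d(-3, 0))*6 = ((4 - 1)/(-2 - 1) + 0)*6 = (3/(-3) + 0)*6 = (-⅓*3 + 0)*6 = (-1 + 0)*6 = -1*6 = -6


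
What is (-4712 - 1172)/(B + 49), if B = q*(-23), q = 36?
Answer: 5884/779 ≈ 7.5533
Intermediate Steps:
B = -828 (B = 36*(-23) = -828)
(-4712 - 1172)/(B + 49) = (-4712 - 1172)/(-828 + 49) = -5884/(-779) = -5884*(-1/779) = 5884/779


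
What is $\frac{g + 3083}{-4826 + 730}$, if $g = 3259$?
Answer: $- \frac{3171}{2048} \approx -1.5483$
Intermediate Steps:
$\frac{g + 3083}{-4826 + 730} = \frac{3259 + 3083}{-4826 + 730} = \frac{6342}{-4096} = 6342 \left(- \frac{1}{4096}\right) = - \frac{3171}{2048}$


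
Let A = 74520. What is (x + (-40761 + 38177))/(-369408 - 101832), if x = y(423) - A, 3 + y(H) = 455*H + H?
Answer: -115781/471240 ≈ -0.24569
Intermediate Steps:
y(H) = -3 + 456*H (y(H) = -3 + (455*H + H) = -3 + 456*H)
x = 118365 (x = (-3 + 456*423) - 1*74520 = (-3 + 192888) - 74520 = 192885 - 74520 = 118365)
(x + (-40761 + 38177))/(-369408 - 101832) = (118365 + (-40761 + 38177))/(-369408 - 101832) = (118365 - 2584)/(-471240) = 115781*(-1/471240) = -115781/471240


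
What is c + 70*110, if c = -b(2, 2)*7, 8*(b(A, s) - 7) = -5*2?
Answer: 30639/4 ≈ 7659.8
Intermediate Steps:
b(A, s) = 23/4 (b(A, s) = 7 + (-5*2)/8 = 7 + (1/8)*(-10) = 7 - 5/4 = 23/4)
c = -161/4 (c = -1*23/4*7 = -23/4*7 = -161/4 ≈ -40.250)
c + 70*110 = -161/4 + 70*110 = -161/4 + 7700 = 30639/4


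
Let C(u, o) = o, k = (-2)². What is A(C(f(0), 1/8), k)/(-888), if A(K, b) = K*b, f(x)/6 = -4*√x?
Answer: -1/1776 ≈ -0.00056306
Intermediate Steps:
k = 4
f(x) = -24*√x (f(x) = 6*(-4*√x) = -24*√x)
A(C(f(0), 1/8), k)/(-888) = (4/8)/(-888) = ((⅛)*4)*(-1/888) = (½)*(-1/888) = -1/1776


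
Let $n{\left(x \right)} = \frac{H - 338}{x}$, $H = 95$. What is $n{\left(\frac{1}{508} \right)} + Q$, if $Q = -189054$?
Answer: $-312498$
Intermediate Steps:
$n{\left(x \right)} = - \frac{243}{x}$ ($n{\left(x \right)} = \frac{95 - 338}{x} = - \frac{243}{x}$)
$n{\left(\frac{1}{508} \right)} + Q = - \frac{243}{\frac{1}{508}} - 189054 = - 243 \frac{1}{\frac{1}{508}} - 189054 = \left(-243\right) 508 - 189054 = -123444 - 189054 = -312498$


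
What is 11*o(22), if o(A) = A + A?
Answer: 484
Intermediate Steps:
o(A) = 2*A
11*o(22) = 11*(2*22) = 11*44 = 484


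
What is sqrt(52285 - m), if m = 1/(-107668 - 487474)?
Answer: sqrt(18519033299169882)/595142 ≈ 228.66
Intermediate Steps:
m = -1/595142 (m = 1/(-595142) = -1/595142 ≈ -1.6803e-6)
sqrt(52285 - m) = sqrt(52285 - 1*(-1/595142)) = sqrt(52285 + 1/595142) = sqrt(31116999471/595142) = sqrt(18519033299169882)/595142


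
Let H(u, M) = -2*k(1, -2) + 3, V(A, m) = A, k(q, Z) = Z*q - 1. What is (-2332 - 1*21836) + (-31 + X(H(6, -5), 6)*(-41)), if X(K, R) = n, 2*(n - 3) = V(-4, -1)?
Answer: -24240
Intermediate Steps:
k(q, Z) = -1 + Z*q
H(u, M) = 9 (H(u, M) = -2*(-1 - 2*1) + 3 = -2*(-1 - 2) + 3 = -2*(-3) + 3 = 6 + 3 = 9)
n = 1 (n = 3 + (1/2)*(-4) = 3 - 2 = 1)
X(K, R) = 1
(-2332 - 1*21836) + (-31 + X(H(6, -5), 6)*(-41)) = (-2332 - 1*21836) + (-31 + 1*(-41)) = (-2332 - 21836) + (-31 - 41) = -24168 - 72 = -24240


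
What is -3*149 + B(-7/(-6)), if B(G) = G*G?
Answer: -16043/36 ≈ -445.64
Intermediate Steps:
B(G) = G²
-3*149 + B(-7/(-6)) = -3*149 + (-7/(-6))² = -447 + (-7*(-⅙))² = -447 + (7/6)² = -447 + 49/36 = -16043/36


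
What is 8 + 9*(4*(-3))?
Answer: -100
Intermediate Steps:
8 + 9*(4*(-3)) = 8 + 9*(-12) = 8 - 108 = -100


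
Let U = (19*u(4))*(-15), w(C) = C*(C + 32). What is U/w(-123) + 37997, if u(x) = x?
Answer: 141766427/3731 ≈ 37997.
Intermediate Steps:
w(C) = C*(32 + C)
U = -1140 (U = (19*4)*(-15) = 76*(-15) = -1140)
U/w(-123) + 37997 = -1140*(-1/(123*(32 - 123))) + 37997 = -1140/((-123*(-91))) + 37997 = -1140/11193 + 37997 = -1140*1/11193 + 37997 = -380/3731 + 37997 = 141766427/3731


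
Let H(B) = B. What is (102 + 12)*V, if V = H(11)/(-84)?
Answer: -209/14 ≈ -14.929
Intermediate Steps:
V = -11/84 (V = 11/(-84) = 11*(-1/84) = -11/84 ≈ -0.13095)
(102 + 12)*V = (102 + 12)*(-11/84) = 114*(-11/84) = -209/14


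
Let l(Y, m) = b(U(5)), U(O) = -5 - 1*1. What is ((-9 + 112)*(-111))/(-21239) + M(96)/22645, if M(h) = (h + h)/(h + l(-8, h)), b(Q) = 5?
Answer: 26153006673/48576672655 ≈ 0.53839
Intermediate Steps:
U(O) = -6 (U(O) = -5 - 1 = -6)
l(Y, m) = 5
M(h) = 2*h/(5 + h) (M(h) = (h + h)/(h + 5) = (2*h)/(5 + h) = 2*h/(5 + h))
((-9 + 112)*(-111))/(-21239) + M(96)/22645 = ((-9 + 112)*(-111))/(-21239) + (2*96/(5 + 96))/22645 = (103*(-111))*(-1/21239) + (2*96/101)*(1/22645) = -11433*(-1/21239) + (2*96*(1/101))*(1/22645) = 11433/21239 + (192/101)*(1/22645) = 11433/21239 + 192/2287145 = 26153006673/48576672655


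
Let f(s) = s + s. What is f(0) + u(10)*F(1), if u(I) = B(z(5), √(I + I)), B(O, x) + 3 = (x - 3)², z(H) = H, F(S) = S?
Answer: 26 - 12*√5 ≈ -0.83282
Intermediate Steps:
B(O, x) = -3 + (-3 + x)² (B(O, x) = -3 + (x - 3)² = -3 + (-3 + x)²)
f(s) = 2*s
u(I) = -3 + (-3 + √2*√I)² (u(I) = -3 + (-3 + √(I + I))² = -3 + (-3 + √(2*I))² = -3 + (-3 + √2*√I)²)
f(0) + u(10)*F(1) = 2*0 + (-3 + (-3 + √2*√10)²)*1 = 0 + (-3 + (-3 + 2*√5)²)*1 = 0 + (-3 + (-3 + 2*√5)²) = -3 + (-3 + 2*√5)²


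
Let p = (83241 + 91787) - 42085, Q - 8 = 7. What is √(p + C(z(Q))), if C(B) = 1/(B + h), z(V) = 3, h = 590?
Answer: 80*√7304574/593 ≈ 364.61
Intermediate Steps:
Q = 15 (Q = 8 + 7 = 15)
p = 132943 (p = 175028 - 42085 = 132943)
C(B) = 1/(590 + B) (C(B) = 1/(B + 590) = 1/(590 + B))
√(p + C(z(Q))) = √(132943 + 1/(590 + 3)) = √(132943 + 1/593) = √(78835200/593) = 80*√7304574/593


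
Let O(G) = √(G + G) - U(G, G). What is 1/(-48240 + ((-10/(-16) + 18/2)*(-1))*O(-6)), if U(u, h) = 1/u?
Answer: -111148656/5361992027737 + 44352*I*√3/5361992027737 ≈ -2.0729e-5 + 1.4327e-8*I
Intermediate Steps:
U(u, h) = 1/u
O(G) = -1/G + √2*√G (O(G) = √(G + G) - 1/G = √(2*G) - 1/G = √2*√G - 1/G = -1/G + √2*√G)
1/(-48240 + ((-10/(-16) + 18/2)*(-1))*O(-6)) = 1/(-48240 + ((-10/(-16) + 18/2)*(-1))*((-1 + √2*(-6)^(3/2))/(-6))) = 1/(-48240 + ((-10*(-1/16) + 18*(½))*(-1))*(-(-1 + √2*(-6*I*√6))/6)) = 1/(-48240 + ((5/8 + 9)*(-1))*(-(-1 - 12*I*√3)/6)) = 1/(-48240 + ((77/8)*(-1))*(⅙ + 2*I*√3)) = 1/(-48240 - 77*(⅙ + 2*I*√3)/8) = 1/(-48240 + (-77/48 - 77*I*√3/4)) = 1/(-2315597/48 - 77*I*√3/4)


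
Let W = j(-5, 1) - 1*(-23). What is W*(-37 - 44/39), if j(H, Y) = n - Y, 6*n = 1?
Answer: -197771/234 ≈ -845.17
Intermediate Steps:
n = ⅙ (n = (⅙)*1 = ⅙ ≈ 0.16667)
j(H, Y) = ⅙ - Y
W = 133/6 (W = (⅙ - 1*1) - 1*(-23) = (⅙ - 1) + 23 = -⅚ + 23 = 133/6 ≈ 22.167)
W*(-37 - 44/39) = 133*(-37 - 44/39)/6 = (133/6)*(-1487/39) = -197771/234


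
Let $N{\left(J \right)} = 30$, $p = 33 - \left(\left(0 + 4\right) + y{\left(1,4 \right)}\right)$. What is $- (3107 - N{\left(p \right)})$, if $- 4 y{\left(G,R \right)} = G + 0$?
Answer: $-3077$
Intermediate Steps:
$y{\left(G,R \right)} = - \frac{G}{4}$ ($y{\left(G,R \right)} = - \frac{G + 0}{4} = - \frac{G}{4}$)
$p = \frac{117}{4}$ ($p = 33 - \left(\left(0 + 4\right) - \frac{1}{4}\right) = 33 - \left(4 - \frac{1}{4}\right) = 33 - \frac{15}{4} = \frac{117}{4} \approx 29.25$)
$- (3107 - N{\left(p \right)}) = - (3107 - 30) = \left(-1\right) 3077 = -3077$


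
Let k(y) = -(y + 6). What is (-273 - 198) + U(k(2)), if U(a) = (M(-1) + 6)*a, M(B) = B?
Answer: -511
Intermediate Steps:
k(y) = -6 - y (k(y) = -(6 + y) = -6 - y)
U(a) = 5*a (U(a) = (-1 + 6)*a = 5*a)
(-273 - 198) + U(k(2)) = (-273 - 198) + 5*(-6 - 1*2) = -471 + 5*(-6 - 2) = -471 + 5*(-8) = -471 - 40 = -511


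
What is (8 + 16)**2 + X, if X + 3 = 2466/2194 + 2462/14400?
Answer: 4536011207/7898400 ≈ 574.29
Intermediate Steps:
X = -13467193/7898400 (X = -3 + (2466/2194 + 2462/14400) = -3 + (2466*(1/2194) + 2462*(1/14400)) = -3 + (1233/1097 + 1231/7200) = -3 + 10228007/7898400 = -13467193/7898400 ≈ -1.7051)
(8 + 16)**2 + X = (8 + 16)**2 - 13467193/7898400 = 24**2 - 13467193/7898400 = 576 - 13467193/7898400 = 4536011207/7898400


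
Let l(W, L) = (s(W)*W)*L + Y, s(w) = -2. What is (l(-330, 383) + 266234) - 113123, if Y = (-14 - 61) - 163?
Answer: 405653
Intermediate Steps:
Y = -238 (Y = -75 - 163 = -238)
l(W, L) = -238 - 2*L*W (l(W, L) = (-2*W)*L - 238 = -2*L*W - 238 = -238 - 2*L*W)
(l(-330, 383) + 266234) - 113123 = ((-238 - 2*383*(-330)) + 266234) - 113123 = ((-238 + 252780) + 266234) - 113123 = (252542 + 266234) - 113123 = 518776 - 113123 = 405653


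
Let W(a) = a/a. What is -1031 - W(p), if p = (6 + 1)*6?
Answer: -1032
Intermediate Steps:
p = 42 (p = 7*6 = 42)
W(a) = 1
-1031 - W(p) = -1031 - 1*1 = -1031 - 1 = -1032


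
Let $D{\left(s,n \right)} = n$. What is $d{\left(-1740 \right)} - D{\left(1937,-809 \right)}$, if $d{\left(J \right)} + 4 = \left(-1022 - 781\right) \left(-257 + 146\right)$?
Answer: $200938$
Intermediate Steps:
$d{\left(J \right)} = 200129$ ($d{\left(J \right)} = -4 + \left(-1022 - 781\right) \left(-257 + 146\right) = -4 - -200133 = -4 + 200133 = 200129$)
$d{\left(-1740 \right)} - D{\left(1937,-809 \right)} = 200129 - -809 = 200129 + 809 = 200938$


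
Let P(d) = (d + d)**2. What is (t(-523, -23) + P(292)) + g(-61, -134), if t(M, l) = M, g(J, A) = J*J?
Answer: 344254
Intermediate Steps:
P(d) = 4*d**2 (P(d) = (2*d)**2 = 4*d**2)
g(J, A) = J**2
(t(-523, -23) + P(292)) + g(-61, -134) = (-523 + 4*292**2) + (-61)**2 = (-523 + 4*85264) + 3721 = (-523 + 341056) + 3721 = 340533 + 3721 = 344254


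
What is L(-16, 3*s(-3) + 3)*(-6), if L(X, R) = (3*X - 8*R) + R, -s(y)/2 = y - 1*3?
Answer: 1926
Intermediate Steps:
s(y) = 6 - 2*y (s(y) = -2*(y - 1*3) = -2*(y - 3) = -2*(-3 + y) = 6 - 2*y)
L(X, R) = -7*R + 3*X (L(X, R) = (-8*R + 3*X) + R = -7*R + 3*X)
L(-16, 3*s(-3) + 3)*(-6) = (-7*(3*(6 - 2*(-3)) + 3) + 3*(-16))*(-6) = (-7*(3*(6 + 6) + 3) - 48)*(-6) = (-7*(3*12 + 3) - 48)*(-6) = (-7*(36 + 3) - 48)*(-6) = (-7*39 - 48)*(-6) = (-273 - 48)*(-6) = -321*(-6) = 1926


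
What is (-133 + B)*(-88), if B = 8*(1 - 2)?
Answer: 12408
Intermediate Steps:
B = -8 (B = 8*(-1) = -8)
(-133 + B)*(-88) = (-133 - 8)*(-88) = -141*(-88) = 12408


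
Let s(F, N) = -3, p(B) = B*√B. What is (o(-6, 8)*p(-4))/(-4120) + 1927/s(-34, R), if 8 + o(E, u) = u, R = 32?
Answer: -1927/3 ≈ -642.33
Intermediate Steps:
p(B) = B^(3/2)
o(E, u) = -8 + u
(o(-6, 8)*p(-4))/(-4120) + 1927/s(-34, R) = ((-8 + 8)*(-4)^(3/2))/(-4120) + 1927/(-3) = (0*(-8*I))*(-1/4120) + 1927*(-⅓) = 0*(-1/4120) - 1927/3 = 0 - 1927/3 = -1927/3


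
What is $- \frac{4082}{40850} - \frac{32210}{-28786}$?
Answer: $\frac{299568512}{293977025} \approx 1.019$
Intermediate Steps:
$- \frac{4082}{40850} - \frac{32210}{-28786} = \left(-4082\right) \frac{1}{40850} - - \frac{16105}{14393} = - \frac{2041}{20425} + \frac{16105}{14393} = \frac{299568512}{293977025}$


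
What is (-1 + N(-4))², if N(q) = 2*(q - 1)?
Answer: 121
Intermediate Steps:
N(q) = -2 + 2*q (N(q) = 2*(-1 + q) = -2 + 2*q)
(-1 + N(-4))² = (-1 + (-2 + 2*(-4)))² = (-1 + (-2 - 8))² = (-1 - 10)² = (-11)² = 121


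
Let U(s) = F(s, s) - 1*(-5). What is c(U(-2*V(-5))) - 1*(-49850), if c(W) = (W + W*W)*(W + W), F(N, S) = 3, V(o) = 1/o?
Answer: 51002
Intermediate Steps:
U(s) = 8 (U(s) = 3 - 1*(-5) = 3 + 5 = 8)
c(W) = 2*W*(W + W**2) (c(W) = (W + W**2)*(2*W) = 2*W*(W + W**2))
c(U(-2*V(-5))) - 1*(-49850) = 2*8**2*(1 + 8) - 1*(-49850) = 2*64*9 + 49850 = 1152 + 49850 = 51002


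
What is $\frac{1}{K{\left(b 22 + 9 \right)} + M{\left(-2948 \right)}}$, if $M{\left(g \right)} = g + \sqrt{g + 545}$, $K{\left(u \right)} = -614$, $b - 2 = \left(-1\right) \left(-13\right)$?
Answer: $- \frac{3562}{12690247} - \frac{3 i \sqrt{267}}{12690247} \approx -0.00028069 - 3.8628 \cdot 10^{-6} i$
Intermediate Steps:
$b = 15$ ($b = 2 - -13 = 2 + 13 = 15$)
$M{\left(g \right)} = g + \sqrt{545 + g}$
$\frac{1}{K{\left(b 22 + 9 \right)} + M{\left(-2948 \right)}} = \frac{1}{-614 - \left(2948 - \sqrt{545 - 2948}\right)} = \frac{1}{-614 - \left(2948 - \sqrt{-2403}\right)} = \frac{1}{-614 - \left(2948 - 3 i \sqrt{267}\right)} = \frac{1}{-3562 + 3 i \sqrt{267}}$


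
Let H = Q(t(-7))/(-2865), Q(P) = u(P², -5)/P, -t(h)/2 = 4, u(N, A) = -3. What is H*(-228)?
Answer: 57/1910 ≈ 0.029843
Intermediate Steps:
t(h) = -8 (t(h) = -2*4 = -8)
Q(P) = -3/P
H = -1/7640 (H = -3/(-8)/(-2865) = -3*(-⅛)*(-1/2865) = (3/8)*(-1/2865) = -1/7640 ≈ -0.00013089)
H*(-228) = -1/7640*(-228) = 57/1910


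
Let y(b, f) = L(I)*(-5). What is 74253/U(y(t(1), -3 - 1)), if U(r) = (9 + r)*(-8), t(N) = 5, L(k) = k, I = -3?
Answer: -24751/64 ≈ -386.73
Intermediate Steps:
y(b, f) = 15 (y(b, f) = -3*(-5) = 15)
U(r) = -72 - 8*r
74253/U(y(t(1), -3 - 1)) = 74253/(-72 - 8*15) = 74253/(-72 - 120) = 74253/(-192) = 74253*(-1/192) = -24751/64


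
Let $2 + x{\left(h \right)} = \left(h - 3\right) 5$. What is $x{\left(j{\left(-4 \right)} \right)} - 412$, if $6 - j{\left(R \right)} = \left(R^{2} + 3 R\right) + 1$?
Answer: $-424$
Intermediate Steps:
$j{\left(R \right)} = 5 - R^{2} - 3 R$ ($j{\left(R \right)} = 6 - \left(\left(R^{2} + 3 R\right) + 1\right) = 6 - \left(1 + R^{2} + 3 R\right) = 5 - R^{2} - 3 R$)
$x{\left(h \right)} = -17 + 5 h$ ($x{\left(h \right)} = -2 + \left(h - 3\right) 5 = -2 + \left(-3 + h\right) 5 = -2 + \left(-15 + 5 h\right) = -17 + 5 h$)
$x{\left(j{\left(-4 \right)} \right)} - 412 = \left(-17 + 5 \left(5 - \left(-4\right)^{2} - -12\right)\right) - 412 = \left(-17 + 5 \left(5 - 16 + 12\right)\right) - 412 = \left(-17 + 5 \cdot 1\right) - 412 = \left(-17 + 5\right) - 412 = -12 - 412 = -424$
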